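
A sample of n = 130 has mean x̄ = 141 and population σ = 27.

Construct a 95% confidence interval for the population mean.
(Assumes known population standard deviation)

Answer: (136.3585, 145.6415)

Derivation:
Confidence level: 95%, α = 0.05
z_0.025 = 1.960
SE = σ/√n = 27/√130 = 2.3681
Margin of error = 1.960 × 2.3681 = 4.6415
CI: x̄ ± margin = 141 ± 4.6415
CI: (136.3585, 145.6415)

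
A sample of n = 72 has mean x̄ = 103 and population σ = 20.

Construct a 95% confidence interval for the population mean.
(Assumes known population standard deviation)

Confidence level: 95%, α = 0.05
z_0.025 = 1.960
SE = σ/√n = 20/√72 = 2.3570
Margin of error = 1.960 × 2.3570 = 4.6197
CI: x̄ ± margin = 103 ± 4.6197
CI: (98.3803, 107.6197)

Answer: (98.3803, 107.6197)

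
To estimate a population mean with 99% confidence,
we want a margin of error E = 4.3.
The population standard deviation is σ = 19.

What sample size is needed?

z_0.005 = 2.576
n = (z×σ/E)² = (2.576×19/4.3)²
n = 129.5573
Round up: n = 130

Answer: n = 130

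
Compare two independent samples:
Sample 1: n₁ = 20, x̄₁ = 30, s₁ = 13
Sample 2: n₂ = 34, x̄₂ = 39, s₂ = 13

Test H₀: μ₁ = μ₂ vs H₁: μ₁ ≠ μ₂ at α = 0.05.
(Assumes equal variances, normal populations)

Answer: t = -2.4567, reject H₀

Derivation:
Pooled variance: s²_p = [19×13² + 33×13²]/(52) = 169.0000
s_p = 13.0000
SE = s_p×√(1/n₁ + 1/n₂) = 13.0000×√(1/20 + 1/34) = 3.6634
t = (x̄₁ - x̄₂)/SE = (30 - 39)/3.6634 = -2.4567
df = 52, t-critical = ±2.007
Decision: reject H₀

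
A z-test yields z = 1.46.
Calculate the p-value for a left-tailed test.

Answer: p-value ≈ 0.9279

Derivation:
For z = 1.46:
p = P(Z < 1.46) = Φ(1.46) = 0.9279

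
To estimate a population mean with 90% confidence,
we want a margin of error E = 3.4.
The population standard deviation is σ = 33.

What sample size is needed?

Answer: n = 255

Derivation:
z_0.05 = 1.645
n = (z×σ/E)² = (1.645×33/3.4)²
n = 254.9188
Round up: n = 255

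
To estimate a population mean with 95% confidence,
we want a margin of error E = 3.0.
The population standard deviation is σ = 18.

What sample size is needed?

Answer: n = 139

Derivation:
z_0.025 = 1.960
n = (z×σ/E)² = (1.960×18/3.0)²
n = 138.2976
Round up: n = 139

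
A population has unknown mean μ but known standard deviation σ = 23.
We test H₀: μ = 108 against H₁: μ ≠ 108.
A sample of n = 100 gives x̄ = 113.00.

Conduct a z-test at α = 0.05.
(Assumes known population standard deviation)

Answer: z = 2.1739, reject H₀

Derivation:
Standard error: SE = σ/√n = 23/√100 = 2.3000
z-statistic: z = (x̄ - μ₀)/SE = (113.00 - 108)/2.3000 = 2.1739
Critical value: ±1.960
p-value = 0.0297
Decision: reject H₀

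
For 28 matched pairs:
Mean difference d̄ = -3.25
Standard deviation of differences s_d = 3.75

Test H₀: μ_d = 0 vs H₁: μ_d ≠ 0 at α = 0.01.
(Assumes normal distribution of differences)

df = n - 1 = 27
SE = s_d/√n = 3.75/√28 = 0.7087
t = d̄/SE = -3.25/0.7087 = -4.5859
Critical value: t_{0.005,27} = ±2.771
p-value ≈ 0.0001
Decision: reject H₀

Answer: t = -4.5859, reject H₀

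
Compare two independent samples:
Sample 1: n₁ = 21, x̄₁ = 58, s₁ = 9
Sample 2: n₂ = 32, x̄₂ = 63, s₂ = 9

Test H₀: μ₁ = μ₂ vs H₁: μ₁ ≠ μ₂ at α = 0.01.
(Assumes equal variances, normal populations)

Answer: t = -1.9782, fail to reject H₀

Derivation:
Pooled variance: s²_p = [20×9² + 31×9²]/(51) = 81.0000
s_p = 9.0000
SE = s_p×√(1/n₁ + 1/n₂) = 9.0000×√(1/21 + 1/32) = 2.5275
t = (x̄₁ - x̄₂)/SE = (58 - 63)/2.5275 = -1.9782
df = 51, t-critical = ±2.676
Decision: fail to reject H₀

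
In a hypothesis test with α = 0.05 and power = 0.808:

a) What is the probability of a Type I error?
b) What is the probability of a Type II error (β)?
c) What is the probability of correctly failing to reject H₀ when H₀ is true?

a) Type I error probability = α = 0.05
b) Power = P(reject H₀ | H₁ true) = 1 - β = 0.808, so Type II error probability = β = 1 - Power = 0.192
c) P(fail to reject H₀ | H₀ true) = 1 - α = 0.95

Answer: a) 0.05, b) 0.192, c) 0.95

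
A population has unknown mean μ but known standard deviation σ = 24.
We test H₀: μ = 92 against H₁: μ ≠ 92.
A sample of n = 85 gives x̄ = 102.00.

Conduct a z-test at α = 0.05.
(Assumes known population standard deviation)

Standard error: SE = σ/√n = 24/√85 = 2.6032
z-statistic: z = (x̄ - μ₀)/SE = (102.00 - 92)/2.6032 = 3.8414
Critical value: ±1.960
p-value = 0.0001
Decision: reject H₀

Answer: z = 3.8414, reject H₀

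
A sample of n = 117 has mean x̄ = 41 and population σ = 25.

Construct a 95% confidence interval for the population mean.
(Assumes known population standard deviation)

Answer: (36.4699, 45.5301)

Derivation:
Confidence level: 95%, α = 0.05
z_0.025 = 1.960
SE = σ/√n = 25/√117 = 2.3113
Margin of error = 1.960 × 2.3113 = 4.5301
CI: x̄ ± margin = 41 ± 4.5301
CI: (36.4699, 45.5301)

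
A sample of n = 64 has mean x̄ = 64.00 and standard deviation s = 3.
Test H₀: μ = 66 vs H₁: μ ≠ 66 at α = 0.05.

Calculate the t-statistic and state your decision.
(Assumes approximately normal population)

df = n - 1 = 63
SE = s/√n = 3/√64 = 0.3750
t = (x̄ - μ₀)/SE = (64.00 - 66)/0.3750 = -5.3333
Critical value: t_{0.025,63} = ±1.998
p-value < 0.0001
Decision: reject H₀

Answer: t = -5.3333, reject H₀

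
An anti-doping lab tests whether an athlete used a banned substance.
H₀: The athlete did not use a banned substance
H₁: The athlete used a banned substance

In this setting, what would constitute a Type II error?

Answer: Failing to detect doping in an athlete who used a banned substance

Derivation:
Type I error: rejecting H₀ when it is actually true (false positive).
Type II error: failing to reject H₀ when H₁ is actually true (false negative).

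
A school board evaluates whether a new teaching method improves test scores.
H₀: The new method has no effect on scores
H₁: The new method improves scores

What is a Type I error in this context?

Answer: Concluding the new method improves scores when it actually doesn't

Derivation:
Type I error (α): Rejecting H₀ when H₀ is true
Type II error (β): Failing to reject H₀ when H₁ is true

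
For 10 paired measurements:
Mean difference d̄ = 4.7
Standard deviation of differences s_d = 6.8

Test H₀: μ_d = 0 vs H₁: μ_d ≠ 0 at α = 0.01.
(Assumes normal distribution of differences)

Answer: t = 2.1857, fail to reject H₀

Derivation:
df = n - 1 = 9
SE = s_d/√n = 6.8/√10 = 2.1503
t = d̄/SE = 4.7/2.1503 = 2.1857
Critical value: t_{0.005,9} = ±3.250
p-value ≈ 0.0566
Decision: fail to reject H₀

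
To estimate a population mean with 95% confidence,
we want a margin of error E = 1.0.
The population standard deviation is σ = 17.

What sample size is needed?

Answer: n = 1111

Derivation:
z_0.025 = 1.960
n = (z×σ/E)² = (1.960×17/1.0)²
n = 1110.2224
Round up: n = 1111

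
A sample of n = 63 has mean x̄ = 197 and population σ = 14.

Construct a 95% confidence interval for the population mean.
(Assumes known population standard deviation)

Confidence level: 95%, α = 0.05
z_0.025 = 1.960
SE = σ/√n = 14/√63 = 1.7638
Margin of error = 1.960 × 1.7638 = 3.4570
CI: x̄ ± margin = 197 ± 3.4570
CI: (193.5430, 200.4570)

Answer: (193.5430, 200.4570)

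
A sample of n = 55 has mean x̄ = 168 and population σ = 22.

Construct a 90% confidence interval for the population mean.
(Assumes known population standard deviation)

Answer: (163.1201, 172.8799)

Derivation:
Confidence level: 90%, α = 0.1
z_0.05 = 1.645
SE = σ/√n = 22/√55 = 2.9665
Margin of error = 1.645 × 2.9665 = 4.8799
CI: x̄ ± margin = 168 ± 4.8799
CI: (163.1201, 172.8799)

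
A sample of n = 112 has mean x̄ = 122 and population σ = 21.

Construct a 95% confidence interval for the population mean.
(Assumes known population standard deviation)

Answer: (118.1108, 125.8892)

Derivation:
Confidence level: 95%, α = 0.05
z_0.025 = 1.960
SE = σ/√n = 21/√112 = 1.9843
Margin of error = 1.960 × 1.9843 = 3.8892
CI: x̄ ± margin = 122 ± 3.8892
CI: (118.1108, 125.8892)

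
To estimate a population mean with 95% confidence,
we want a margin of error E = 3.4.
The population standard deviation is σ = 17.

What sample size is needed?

Answer: n = 97

Derivation:
z_0.025 = 1.960
n = (z×σ/E)² = (1.960×17/3.4)²
n = 96.0400
Round up: n = 97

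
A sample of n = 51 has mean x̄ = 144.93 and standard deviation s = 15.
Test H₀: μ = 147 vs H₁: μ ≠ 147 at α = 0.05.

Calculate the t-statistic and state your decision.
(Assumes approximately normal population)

Answer: t = -0.9855, fail to reject H₀

Derivation:
df = n - 1 = 50
SE = s/√n = 15/√51 = 2.1004
t = (x̄ - μ₀)/SE = (144.93 - 147)/2.1004 = -0.9855
Critical value: t_{0.025,50} = ±2.009
p-value ≈ 0.3291
Decision: fail to reject H₀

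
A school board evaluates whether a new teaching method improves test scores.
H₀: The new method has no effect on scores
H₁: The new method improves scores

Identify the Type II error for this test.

Type I error (α): Rejecting H₀ when H₀ is true
Type II error (β): Failing to reject H₀ when H₁ is true

Answer: Failing to adopt an effective teaching method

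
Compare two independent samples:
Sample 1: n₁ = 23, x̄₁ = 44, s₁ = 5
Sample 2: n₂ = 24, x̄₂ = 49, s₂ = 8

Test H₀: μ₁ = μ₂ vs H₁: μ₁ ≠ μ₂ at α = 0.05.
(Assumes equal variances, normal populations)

Answer: t = -2.5562, reject H₀

Derivation:
Pooled variance: s²_p = [22×5² + 23×8²]/(45) = 44.9333
s_p = 6.7032
SE = s_p×√(1/n₁ + 1/n₂) = 6.7032×√(1/23 + 1/24) = 1.9560
t = (x̄₁ - x̄₂)/SE = (44 - 49)/1.9560 = -2.5562
df = 45, t-critical = ±2.014
Decision: reject H₀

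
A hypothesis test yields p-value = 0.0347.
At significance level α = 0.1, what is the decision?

Answer: reject H₀

Derivation:
Compare p-value to α:
0.0347 < 0.1
Decision: reject H₀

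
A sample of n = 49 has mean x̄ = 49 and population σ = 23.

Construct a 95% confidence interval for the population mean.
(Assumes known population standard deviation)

Confidence level: 95%, α = 0.05
z_0.025 = 1.960
SE = σ/√n = 23/√49 = 3.2857
Margin of error = 1.960 × 3.2857 = 6.4400
CI: x̄ ± margin = 49 ± 6.4400
CI: (42.5600, 55.4400)

Answer: (42.5600, 55.4400)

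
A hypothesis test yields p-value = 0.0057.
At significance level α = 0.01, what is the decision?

Compare p-value to α:
0.0057 < 0.01
Decision: reject H₀

Answer: reject H₀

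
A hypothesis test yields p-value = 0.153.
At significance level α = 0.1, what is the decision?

Compare p-value to α:
0.153 ≥ 0.1
Decision: fail to reject H₀

Answer: fail to reject H₀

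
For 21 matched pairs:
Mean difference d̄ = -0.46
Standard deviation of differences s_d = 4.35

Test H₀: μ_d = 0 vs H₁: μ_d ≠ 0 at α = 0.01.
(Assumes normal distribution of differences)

df = n - 1 = 20
SE = s_d/√n = 4.35/√21 = 0.9492
t = d̄/SE = -0.46/0.9492 = -0.4846
Critical value: t_{0.005,20} = ±2.845
p-value ≈ 0.6332
Decision: fail to reject H₀

Answer: t = -0.4846, fail to reject H₀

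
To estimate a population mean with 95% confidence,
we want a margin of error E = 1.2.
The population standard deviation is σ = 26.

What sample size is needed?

z_0.025 = 1.960
n = (z×σ/E)² = (1.960×26/1.2)²
n = 1803.4178
Round up: n = 1804

Answer: n = 1804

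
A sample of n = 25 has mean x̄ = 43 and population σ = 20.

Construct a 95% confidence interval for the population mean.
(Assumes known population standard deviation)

Confidence level: 95%, α = 0.05
z_0.025 = 1.960
SE = σ/√n = 20/√25 = 4.0000
Margin of error = 1.960 × 4.0000 = 7.8400
CI: x̄ ± margin = 43 ± 7.8400
CI: (35.1600, 50.8400)

Answer: (35.1600, 50.8400)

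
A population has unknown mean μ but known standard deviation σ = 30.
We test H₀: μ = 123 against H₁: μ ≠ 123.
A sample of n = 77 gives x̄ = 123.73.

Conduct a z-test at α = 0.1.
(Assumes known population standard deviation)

Answer: z = 0.2135, fail to reject H₀

Derivation:
Standard error: SE = σ/√n = 30/√77 = 3.4188
z-statistic: z = (x̄ - μ₀)/SE = (123.73 - 123)/3.4188 = 0.2135
Critical value: ±1.645
p-value = 0.8309
Decision: fail to reject H₀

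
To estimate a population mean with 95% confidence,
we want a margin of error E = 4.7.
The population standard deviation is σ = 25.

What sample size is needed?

Answer: n = 109

Derivation:
z_0.025 = 1.960
n = (z×σ/E)² = (1.960×25/4.7)²
n = 108.6917
Round up: n = 109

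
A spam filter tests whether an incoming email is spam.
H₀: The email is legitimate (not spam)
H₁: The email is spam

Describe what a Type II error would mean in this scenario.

Answer: Letting a spam email through to the inbox

Derivation:
A Type I error (probability α) occurs when we reject a true H₀.
A Type II error (probability β) occurs when we fail to reject a false H₀.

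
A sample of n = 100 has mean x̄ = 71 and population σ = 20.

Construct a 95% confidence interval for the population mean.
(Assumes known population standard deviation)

Confidence level: 95%, α = 0.05
z_0.025 = 1.960
SE = σ/√n = 20/√100 = 2.0000
Margin of error = 1.960 × 2.0000 = 3.9200
CI: x̄ ± margin = 71 ± 3.9200
CI: (67.0800, 74.9200)

Answer: (67.0800, 74.9200)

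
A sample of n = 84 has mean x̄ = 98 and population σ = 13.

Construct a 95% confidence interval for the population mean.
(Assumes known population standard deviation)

Answer: (95.2199, 100.7801)

Derivation:
Confidence level: 95%, α = 0.05
z_0.025 = 1.960
SE = σ/√n = 13/√84 = 1.4184
Margin of error = 1.960 × 1.4184 = 2.7801
CI: x̄ ± margin = 98 ± 2.7801
CI: (95.2199, 100.7801)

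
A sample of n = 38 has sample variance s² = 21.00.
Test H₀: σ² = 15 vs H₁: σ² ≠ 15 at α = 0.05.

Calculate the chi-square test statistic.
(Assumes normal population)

df = n - 1 = 37
χ² = (n-1)s²/σ₀² = 37×21.00/15 = 51.8000
Critical values: χ²_{0.975,37} = 22.106, χ²_{0.025,37} = 55.668
Rejection region: χ² < 22.106 or χ² > 55.668
Decision: fail to reject H₀

Answer: χ² = 51.8000, fail to reject H₀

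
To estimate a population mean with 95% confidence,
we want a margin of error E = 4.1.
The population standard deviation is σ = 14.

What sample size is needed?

z_0.025 = 1.960
n = (z×σ/E)² = (1.960×14/4.1)²
n = 44.7920
Round up: n = 45

Answer: n = 45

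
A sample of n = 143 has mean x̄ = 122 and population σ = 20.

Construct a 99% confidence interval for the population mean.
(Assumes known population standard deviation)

Confidence level: 99%, α = 0.01
z_0.005 = 2.576
SE = σ/√n = 20/√143 = 1.6725
Margin of error = 2.576 × 1.6725 = 4.3084
CI: x̄ ± margin = 122 ± 4.3084
CI: (117.6916, 126.3084)

Answer: (117.6916, 126.3084)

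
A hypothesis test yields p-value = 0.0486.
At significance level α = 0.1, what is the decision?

Answer: reject H₀

Derivation:
Compare p-value to α:
0.0486 < 0.1
Decision: reject H₀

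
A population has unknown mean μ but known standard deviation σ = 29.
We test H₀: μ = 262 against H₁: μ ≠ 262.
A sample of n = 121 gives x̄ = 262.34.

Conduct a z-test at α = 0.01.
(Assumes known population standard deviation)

Standard error: SE = σ/√n = 29/√121 = 2.6364
z-statistic: z = (x̄ - μ₀)/SE = (262.34 - 262)/2.6364 = 0.1290
Critical value: ±2.576
p-value = 0.8974
Decision: fail to reject H₀

Answer: z = 0.1290, fail to reject H₀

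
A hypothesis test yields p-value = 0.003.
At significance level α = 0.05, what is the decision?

Compare p-value to α:
0.003 < 0.05
Decision: reject H₀

Answer: reject H₀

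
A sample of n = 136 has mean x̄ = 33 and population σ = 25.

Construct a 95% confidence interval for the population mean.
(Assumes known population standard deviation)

Confidence level: 95%, α = 0.05
z_0.025 = 1.960
SE = σ/√n = 25/√136 = 2.1437
Margin of error = 1.960 × 2.1437 = 4.2017
CI: x̄ ± margin = 33 ± 4.2017
CI: (28.7983, 37.2017)

Answer: (28.7983, 37.2017)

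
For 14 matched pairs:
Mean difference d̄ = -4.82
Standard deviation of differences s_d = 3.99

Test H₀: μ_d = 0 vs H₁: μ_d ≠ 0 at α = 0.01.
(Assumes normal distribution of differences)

df = n - 1 = 13
SE = s_d/√n = 3.99/√14 = 1.0664
t = d̄/SE = -4.82/1.0664 = -4.5199
Critical value: t_{0.005,13} = ±3.012
p-value ≈ 0.0006
Decision: reject H₀

Answer: t = -4.5199, reject H₀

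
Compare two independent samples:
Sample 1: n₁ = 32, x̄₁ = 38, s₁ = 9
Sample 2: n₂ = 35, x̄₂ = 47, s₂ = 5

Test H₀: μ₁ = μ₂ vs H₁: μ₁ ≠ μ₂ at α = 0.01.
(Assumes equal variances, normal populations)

Answer: t = -5.1171, reject H₀

Derivation:
Pooled variance: s²_p = [31×9² + 34×5²]/(65) = 51.7077
s_p = 7.1908
SE = s_p×√(1/n₁ + 1/n₂) = 7.1908×√(1/32 + 1/35) = 1.7588
t = (x̄₁ - x̄₂)/SE = (38 - 47)/1.7588 = -5.1171
df = 65, t-critical = ±2.654
Decision: reject H₀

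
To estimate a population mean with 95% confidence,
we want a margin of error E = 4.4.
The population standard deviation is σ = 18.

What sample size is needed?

z_0.025 = 1.960
n = (z×σ/E)² = (1.960×18/4.4)²
n = 64.2912
Round up: n = 65

Answer: n = 65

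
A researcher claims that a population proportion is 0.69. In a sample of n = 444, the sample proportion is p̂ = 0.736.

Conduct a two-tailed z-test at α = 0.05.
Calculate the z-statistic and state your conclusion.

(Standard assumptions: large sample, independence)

Answer: z = 2.0958, reject H₀

Derivation:
H₀: p = 0.69, H₁: p ≠ 0.69
Standard error: SE = √(p₀(1-p₀)/n) = √(0.69×0.31/444) = 0.021949
z-statistic: z = (p̂ - p₀)/SE = (0.736 - 0.69)/0.021949 = 2.0958
Critical value: z_0.025 = ±1.960
p-value = 0.0361
Decision: reject H₀ at α = 0.05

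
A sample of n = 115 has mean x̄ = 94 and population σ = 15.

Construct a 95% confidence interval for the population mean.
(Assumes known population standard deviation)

Confidence level: 95%, α = 0.05
z_0.025 = 1.960
SE = σ/√n = 15/√115 = 1.3988
Margin of error = 1.960 × 1.3988 = 2.7416
CI: x̄ ± margin = 94 ± 2.7416
CI: (91.2584, 96.7416)

Answer: (91.2584, 96.7416)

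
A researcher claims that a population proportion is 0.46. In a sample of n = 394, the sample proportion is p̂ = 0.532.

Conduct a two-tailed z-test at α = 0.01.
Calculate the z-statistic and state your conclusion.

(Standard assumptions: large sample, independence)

H₀: p = 0.46, H₁: p ≠ 0.46
Standard error: SE = √(p₀(1-p₀)/n) = √(0.46×0.54/394) = 0.025109
z-statistic: z = (p̂ - p₀)/SE = (0.532 - 0.46)/0.025109 = 2.8675
Critical value: z_0.005 = ±2.576
p-value = 0.0041
Decision: reject H₀ at α = 0.01

Answer: z = 2.8675, reject H₀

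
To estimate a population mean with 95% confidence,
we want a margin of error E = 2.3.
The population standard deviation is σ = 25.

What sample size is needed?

z_0.025 = 1.960
n = (z×σ/E)² = (1.960×25/2.3)²
n = 453.8752
Round up: n = 454

Answer: n = 454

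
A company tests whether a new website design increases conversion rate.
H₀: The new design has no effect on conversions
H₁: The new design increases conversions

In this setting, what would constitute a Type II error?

Answer: Keeping the old design when the new one would have increased conversions

Derivation:
A Type I error (probability α) occurs when we reject a true H₀.
A Type II error (probability β) occurs when we fail to reject a false H₀.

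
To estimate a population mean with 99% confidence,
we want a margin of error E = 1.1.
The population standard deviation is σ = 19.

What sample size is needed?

Answer: n = 1980

Derivation:
z_0.005 = 2.576
n = (z×σ/E)² = (2.576×19/1.1)²
n = 1979.7646
Round up: n = 1980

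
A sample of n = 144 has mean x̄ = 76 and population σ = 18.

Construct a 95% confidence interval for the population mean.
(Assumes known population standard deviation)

Answer: (73.0600, 78.9400)

Derivation:
Confidence level: 95%, α = 0.05
z_0.025 = 1.960
SE = σ/√n = 18/√144 = 1.5000
Margin of error = 1.960 × 1.5000 = 2.9400
CI: x̄ ± margin = 76 ± 2.9400
CI: (73.0600, 78.9400)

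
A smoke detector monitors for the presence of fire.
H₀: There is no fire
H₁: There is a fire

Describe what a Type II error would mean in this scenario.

A Type I error (probability α) occurs when we reject a true H₀.
A Type II error (probability β) occurs when we fail to reject a false H₀.

Answer: The alarm fails to sound when there actually is a fire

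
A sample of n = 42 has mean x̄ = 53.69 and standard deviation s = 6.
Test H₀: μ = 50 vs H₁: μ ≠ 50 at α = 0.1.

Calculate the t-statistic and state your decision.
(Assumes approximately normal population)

Answer: t = 3.9857, reject H₀

Derivation:
df = n - 1 = 41
SE = s/√n = 6/√42 = 0.9258
t = (x̄ - μ₀)/SE = (53.69 - 50)/0.9258 = 3.9857
Critical value: t_{0.05,41} = ±1.683
p-value ≈ 0.0003
Decision: reject H₀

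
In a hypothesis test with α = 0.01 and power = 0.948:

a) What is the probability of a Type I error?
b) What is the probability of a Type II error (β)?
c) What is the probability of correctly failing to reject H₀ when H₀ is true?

Answer: a) 0.01, b) 0.052, c) 0.99

Derivation:
a) Type I error probability = α = 0.01
b) Power = P(reject H₀ | H₁ true) = 1 - β = 0.948, so Type II error probability = β = 1 - Power = 0.052
c) P(fail to reject H₀ | H₀ true) = 1 - α = 0.99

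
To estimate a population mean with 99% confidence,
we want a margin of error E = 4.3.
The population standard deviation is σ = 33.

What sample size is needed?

Answer: n = 391

Derivation:
z_0.005 = 2.576
n = (z×σ/E)² = (2.576×33/4.3)²
n = 390.8253
Round up: n = 391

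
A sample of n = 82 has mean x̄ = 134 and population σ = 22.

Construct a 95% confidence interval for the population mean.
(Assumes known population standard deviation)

Confidence level: 95%, α = 0.05
z_0.025 = 1.960
SE = σ/√n = 22/√82 = 2.4295
Margin of error = 1.960 × 2.4295 = 4.7618
CI: x̄ ± margin = 134 ± 4.7618
CI: (129.2382, 138.7618)

Answer: (129.2382, 138.7618)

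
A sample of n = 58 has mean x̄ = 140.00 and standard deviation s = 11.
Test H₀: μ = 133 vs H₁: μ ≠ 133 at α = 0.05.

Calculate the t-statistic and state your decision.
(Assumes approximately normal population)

df = n - 1 = 57
SE = s/√n = 11/√58 = 1.4444
t = (x̄ - μ₀)/SE = (140.00 - 133)/1.4444 = 4.8463
Critical value: t_{0.025,57} = ±2.002
p-value < 0.0001
Decision: reject H₀

Answer: t = 4.8463, reject H₀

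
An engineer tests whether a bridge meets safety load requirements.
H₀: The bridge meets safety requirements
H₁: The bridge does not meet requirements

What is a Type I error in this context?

Answer: Unnecessarily closing a safe bridge for repairs

Derivation:
A Type I error (probability α) occurs when we reject a true H₀.
A Type II error (probability β) occurs when we fail to reject a false H₀.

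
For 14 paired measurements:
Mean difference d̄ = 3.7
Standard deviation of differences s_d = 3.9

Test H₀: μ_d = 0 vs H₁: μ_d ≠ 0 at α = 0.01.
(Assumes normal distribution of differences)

df = n - 1 = 13
SE = s_d/√n = 3.9/√14 = 1.0423
t = d̄/SE = 3.7/1.0423 = 3.5498
Critical value: t_{0.005,13} = ±3.012
p-value ≈ 0.0036
Decision: reject H₀

Answer: t = 3.5498, reject H₀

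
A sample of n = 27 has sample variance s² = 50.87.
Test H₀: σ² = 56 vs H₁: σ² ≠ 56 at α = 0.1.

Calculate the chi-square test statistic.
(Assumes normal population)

Answer: χ² = 23.6182, fail to reject H₀

Derivation:
df = n - 1 = 26
χ² = (n-1)s²/σ₀² = 26×50.87/56 = 23.6182
Critical values: χ²_{0.95,26} = 15.379, χ²_{0.05,26} = 38.885
Rejection region: χ² < 15.379 or χ² > 38.885
Decision: fail to reject H₀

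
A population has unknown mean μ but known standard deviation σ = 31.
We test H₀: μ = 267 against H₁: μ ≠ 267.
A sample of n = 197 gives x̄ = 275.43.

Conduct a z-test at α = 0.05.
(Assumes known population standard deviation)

Standard error: SE = σ/√n = 31/√197 = 2.2087
z-statistic: z = (x̄ - μ₀)/SE = (275.43 - 267)/2.2087 = 3.8167
Critical value: ±1.960
p-value = 0.0001
Decision: reject H₀

Answer: z = 3.8167, reject H₀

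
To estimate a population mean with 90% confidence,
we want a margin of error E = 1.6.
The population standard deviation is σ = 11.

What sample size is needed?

Answer: n = 128

Derivation:
z_0.05 = 1.645
n = (z×σ/E)² = (1.645×11/1.6)²
n = 127.9020
Round up: n = 128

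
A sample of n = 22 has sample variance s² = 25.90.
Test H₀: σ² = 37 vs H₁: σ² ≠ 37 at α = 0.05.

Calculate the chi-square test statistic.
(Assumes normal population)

Answer: χ² = 14.7000, fail to reject H₀

Derivation:
df = n - 1 = 21
χ² = (n-1)s²/σ₀² = 21×25.90/37 = 14.7000
Critical values: χ²_{0.975,21} = 10.283, χ²_{0.025,21} = 35.479
Rejection region: χ² < 10.283 or χ² > 35.479
Decision: fail to reject H₀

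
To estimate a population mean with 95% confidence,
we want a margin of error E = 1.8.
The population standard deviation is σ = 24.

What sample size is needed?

Answer: n = 683

Derivation:
z_0.025 = 1.960
n = (z×σ/E)² = (1.960×24/1.8)²
n = 682.9511
Round up: n = 683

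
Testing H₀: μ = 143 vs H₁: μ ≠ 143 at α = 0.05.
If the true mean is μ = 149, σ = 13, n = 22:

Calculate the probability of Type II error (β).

SE = σ/√n = 13/√22 = 2.7716
Critical values: μ₀ ± z_0.025×SE = 143 ± 1.960×2.7716
Acceptance region: (137.5677, 148.4323)
Under H₁ (μ = 149): z_high = (148.4323 - 149)/2.7716 = -0.2048, z_low = (137.5677 - 149)/2.7716 = -4.1248
β = P(not reject | H₁) = Φ(-0.2048) - Φ(-4.1248) ≈ 0.4188

Answer: β ≈ 0.4188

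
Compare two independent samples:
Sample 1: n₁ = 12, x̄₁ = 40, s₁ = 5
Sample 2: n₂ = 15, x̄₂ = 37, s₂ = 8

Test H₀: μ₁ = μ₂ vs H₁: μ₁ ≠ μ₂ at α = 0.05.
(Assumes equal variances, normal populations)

Pooled variance: s²_p = [11×5² + 14×8²]/(25) = 46.8400
s_p = 6.8440
SE = s_p×√(1/n₁ + 1/n₂) = 6.8440×√(1/12 + 1/15) = 2.6507
t = (x̄₁ - x̄₂)/SE = (40 - 37)/2.6507 = 1.1318
df = 25, t-critical = ±2.060
Decision: fail to reject H₀

Answer: t = 1.1318, fail to reject H₀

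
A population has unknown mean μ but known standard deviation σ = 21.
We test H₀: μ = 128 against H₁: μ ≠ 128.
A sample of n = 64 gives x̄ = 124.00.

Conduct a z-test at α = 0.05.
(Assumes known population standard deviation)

Answer: z = -1.5238, fail to reject H₀

Derivation:
Standard error: SE = σ/√n = 21/√64 = 2.6250
z-statistic: z = (x̄ - μ₀)/SE = (124.00 - 128)/2.6250 = -1.5238
Critical value: ±1.960
p-value = 0.1276
Decision: fail to reject H₀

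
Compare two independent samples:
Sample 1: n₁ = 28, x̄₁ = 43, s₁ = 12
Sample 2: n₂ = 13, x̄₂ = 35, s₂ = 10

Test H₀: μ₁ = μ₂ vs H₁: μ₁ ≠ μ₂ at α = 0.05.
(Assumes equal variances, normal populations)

Answer: t = 2.0869, reject H₀

Derivation:
Pooled variance: s²_p = [27×12² + 12×10²]/(39) = 130.4615
s_p = 11.4220
SE = s_p×√(1/n₁ + 1/n₂) = 11.4220×√(1/28 + 1/13) = 3.8334
t = (x̄₁ - x̄₂)/SE = (43 - 35)/3.8334 = 2.0869
df = 39, t-critical = ±2.023
Decision: reject H₀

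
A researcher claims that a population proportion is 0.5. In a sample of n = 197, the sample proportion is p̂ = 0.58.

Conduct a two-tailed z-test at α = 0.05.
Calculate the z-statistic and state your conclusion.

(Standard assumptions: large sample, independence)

Answer: z = 2.2457, reject H₀

Derivation:
H₀: p = 0.5, H₁: p ≠ 0.5
Standard error: SE = √(p₀(1-p₀)/n) = √(0.5×0.5/197) = 0.035624
z-statistic: z = (p̂ - p₀)/SE = (0.58 - 0.5)/0.035624 = 2.2457
Critical value: z_0.025 = ±1.960
p-value = 0.0247
Decision: reject H₀ at α = 0.05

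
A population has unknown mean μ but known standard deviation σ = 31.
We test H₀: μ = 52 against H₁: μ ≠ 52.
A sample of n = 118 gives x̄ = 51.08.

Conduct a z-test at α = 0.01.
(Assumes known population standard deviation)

Answer: z = -0.3224, fail to reject H₀

Derivation:
Standard error: SE = σ/√n = 31/√118 = 2.8538
z-statistic: z = (x̄ - μ₀)/SE = (51.08 - 52)/2.8538 = -0.3224
Critical value: ±2.576
p-value = 0.7471
Decision: fail to reject H₀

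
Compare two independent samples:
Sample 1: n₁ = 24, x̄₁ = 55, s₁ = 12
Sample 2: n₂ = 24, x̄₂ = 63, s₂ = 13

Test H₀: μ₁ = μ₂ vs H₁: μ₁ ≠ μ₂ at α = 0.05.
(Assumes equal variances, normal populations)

Pooled variance: s²_p = [23×12² + 23×13²]/(46) = 156.5000
s_p = 12.5100
SE = s_p×√(1/n₁ + 1/n₂) = 12.5100×√(1/24 + 1/24) = 3.6113
t = (x̄₁ - x̄₂)/SE = (55 - 63)/3.6113 = -2.2153
df = 46, t-critical = ±2.013
Decision: reject H₀

Answer: t = -2.2153, reject H₀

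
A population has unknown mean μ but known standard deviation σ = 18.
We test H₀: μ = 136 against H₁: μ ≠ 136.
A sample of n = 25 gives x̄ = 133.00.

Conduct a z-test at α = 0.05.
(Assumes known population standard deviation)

Answer: z = -0.8333, fail to reject H₀

Derivation:
Standard error: SE = σ/√n = 18/√25 = 3.6000
z-statistic: z = (x̄ - μ₀)/SE = (133.00 - 136)/3.6000 = -0.8333
Critical value: ±1.960
p-value = 0.4047
Decision: fail to reject H₀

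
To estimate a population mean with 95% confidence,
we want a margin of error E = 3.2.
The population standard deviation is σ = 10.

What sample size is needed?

z_0.025 = 1.960
n = (z×σ/E)² = (1.960×10/3.2)²
n = 37.5156
Round up: n = 38

Answer: n = 38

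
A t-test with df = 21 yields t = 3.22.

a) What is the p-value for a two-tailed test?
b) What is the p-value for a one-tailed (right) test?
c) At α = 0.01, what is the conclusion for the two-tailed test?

Answer: a) 0.0041, b) 0.0021, c) reject H₀

Derivation:
Using t-distribution with df = 21:
a) Two-tailed: p = 2×P(T > 3.22) = 0.0041
b) One-tailed: p = P(T > 3.22) = 0.0021
c) 0.0041 < 0.01, reject H₀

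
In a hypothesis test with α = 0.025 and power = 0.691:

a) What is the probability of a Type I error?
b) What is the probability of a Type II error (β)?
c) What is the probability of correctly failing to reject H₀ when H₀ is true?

a) Type I error probability = α = 0.025
b) Power = P(reject H₀ | H₁ true) = 1 - β = 0.691, so Type II error probability = β = 1 - Power = 0.309
c) P(fail to reject H₀ | H₀ true) = 1 - α = 0.975

Answer: a) 0.025, b) 0.309, c) 0.975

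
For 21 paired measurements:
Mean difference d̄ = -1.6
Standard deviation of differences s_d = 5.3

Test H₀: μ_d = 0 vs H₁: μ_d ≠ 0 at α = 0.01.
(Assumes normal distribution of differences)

df = n - 1 = 20
SE = s_d/√n = 5.3/√21 = 1.1566
t = d̄/SE = -1.6/1.1566 = -1.3834
Critical value: t_{0.005,20} = ±2.845
p-value ≈ 0.1818
Decision: fail to reject H₀

Answer: t = -1.3834, fail to reject H₀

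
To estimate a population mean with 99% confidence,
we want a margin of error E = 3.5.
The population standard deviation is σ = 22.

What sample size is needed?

Answer: n = 263

Derivation:
z_0.005 = 2.576
n = (z×σ/E)² = (2.576×22/3.5)²
n = 262.1809
Round up: n = 263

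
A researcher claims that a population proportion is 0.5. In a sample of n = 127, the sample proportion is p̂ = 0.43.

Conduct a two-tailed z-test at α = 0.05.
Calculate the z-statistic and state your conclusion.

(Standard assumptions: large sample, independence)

Answer: z = -1.5777, fail to reject H₀

Derivation:
H₀: p = 0.5, H₁: p ≠ 0.5
Standard error: SE = √(p₀(1-p₀)/n) = √(0.5×0.5/127) = 0.044368
z-statistic: z = (p̂ - p₀)/SE = (0.43 - 0.5)/0.044368 = -1.5777
Critical value: z_0.025 = ±1.960
p-value = 0.1146
Decision: fail to reject H₀ at α = 0.05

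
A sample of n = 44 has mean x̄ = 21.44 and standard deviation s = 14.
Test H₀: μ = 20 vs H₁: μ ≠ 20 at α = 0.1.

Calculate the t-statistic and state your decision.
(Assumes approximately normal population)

df = n - 1 = 43
SE = s/√n = 14/√44 = 2.1106
t = (x̄ - μ₀)/SE = (21.44 - 20)/2.1106 = 0.6823
Critical value: t_{0.05,43} = ±1.681
p-value ≈ 0.4987
Decision: fail to reject H₀

Answer: t = 0.6823, fail to reject H₀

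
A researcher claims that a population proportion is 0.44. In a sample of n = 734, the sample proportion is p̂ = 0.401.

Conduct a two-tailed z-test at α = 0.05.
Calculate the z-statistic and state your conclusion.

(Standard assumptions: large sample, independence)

Answer: z = -2.1286, reject H₀

Derivation:
H₀: p = 0.44, H₁: p ≠ 0.44
Standard error: SE = √(p₀(1-p₀)/n) = √(0.44×0.56/734) = 0.018322
z-statistic: z = (p̂ - p₀)/SE = (0.401 - 0.44)/0.018322 = -2.1286
Critical value: z_0.025 = ±1.960
p-value = 0.0333
Decision: reject H₀ at α = 0.05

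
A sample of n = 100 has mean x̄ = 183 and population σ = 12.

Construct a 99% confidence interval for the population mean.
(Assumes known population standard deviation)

Confidence level: 99%, α = 0.01
z_0.005 = 2.576
SE = σ/√n = 12/√100 = 1.2000
Margin of error = 2.576 × 1.2000 = 3.0912
CI: x̄ ± margin = 183 ± 3.0912
CI: (179.9088, 186.0912)

Answer: (179.9088, 186.0912)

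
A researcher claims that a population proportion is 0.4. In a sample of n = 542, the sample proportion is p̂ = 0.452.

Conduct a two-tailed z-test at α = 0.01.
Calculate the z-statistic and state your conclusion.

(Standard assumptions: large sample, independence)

Answer: z = 2.4711, fail to reject H₀

Derivation:
H₀: p = 0.4, H₁: p ≠ 0.4
Standard error: SE = √(p₀(1-p₀)/n) = √(0.4×0.6/542) = 0.021043
z-statistic: z = (p̂ - p₀)/SE = (0.452 - 0.4)/0.021043 = 2.4711
Critical value: z_0.005 = ±2.576
p-value = 0.0135
Decision: fail to reject H₀ at α = 0.01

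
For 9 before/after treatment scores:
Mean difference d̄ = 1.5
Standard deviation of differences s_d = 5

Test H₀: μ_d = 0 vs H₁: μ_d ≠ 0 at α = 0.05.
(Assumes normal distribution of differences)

df = n - 1 = 8
SE = s_d/√n = 5/√9 = 1.6667
t = d̄/SE = 1.5/1.6667 = 0.9000
Critical value: t_{0.025,8} = ±2.306
p-value ≈ 0.3944
Decision: fail to reject H₀

Answer: t = 0.9000, fail to reject H₀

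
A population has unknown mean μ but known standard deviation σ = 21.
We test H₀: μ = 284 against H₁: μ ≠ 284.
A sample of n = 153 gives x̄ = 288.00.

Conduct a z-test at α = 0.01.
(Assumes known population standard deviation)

Standard error: SE = σ/√n = 21/√153 = 1.6977
z-statistic: z = (x̄ - μ₀)/SE = (288.00 - 284)/1.6977 = 2.3561
Critical value: ±2.576
p-value = 0.0185
Decision: fail to reject H₀

Answer: z = 2.3561, fail to reject H₀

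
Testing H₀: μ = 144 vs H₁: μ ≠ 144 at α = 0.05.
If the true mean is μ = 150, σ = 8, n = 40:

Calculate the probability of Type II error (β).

SE = σ/√n = 8/√40 = 1.2649
Critical values: μ₀ ± z_0.025×SE = 144 ± 1.960×1.2649
Acceptance region: (141.5208, 146.4792)
Under H₁ (μ = 150): z_high = (146.4792 - 150)/1.2649 = -2.7835, z_low = (141.5208 - 150)/1.2649 = -6.7035
β = P(not reject | H₁) = Φ(-2.7835) - Φ(-6.7035) ≈ 0.0027

Answer: β ≈ 0.0027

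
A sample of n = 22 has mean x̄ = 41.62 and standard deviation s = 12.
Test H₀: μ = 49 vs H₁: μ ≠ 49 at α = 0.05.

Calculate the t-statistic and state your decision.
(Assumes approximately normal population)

df = n - 1 = 21
SE = s/√n = 12/√22 = 2.5584
t = (x̄ - μ₀)/SE = (41.62 - 49)/2.5584 = -2.8846
Critical value: t_{0.025,21} = ±2.080
p-value ≈ 0.0089
Decision: reject H₀

Answer: t = -2.8846, reject H₀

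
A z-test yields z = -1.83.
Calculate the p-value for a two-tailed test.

Answer: p-value ≈ 0.0672

Derivation:
For z = -1.83:
p = 2×P(Z > |-1.83|) = 2×(1 - Φ(1.83)) = 0.0672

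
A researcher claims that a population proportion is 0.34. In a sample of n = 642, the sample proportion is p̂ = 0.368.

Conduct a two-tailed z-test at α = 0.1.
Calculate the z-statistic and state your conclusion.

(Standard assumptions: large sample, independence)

H₀: p = 0.34, H₁: p ≠ 0.34
Standard error: SE = √(p₀(1-p₀)/n) = √(0.34×0.66/642) = 0.018696
z-statistic: z = (p̂ - p₀)/SE = (0.368 - 0.34)/0.018696 = 1.4976
Critical value: z_0.05 = ±1.645
p-value = 0.1342
Decision: fail to reject H₀ at α = 0.1

Answer: z = 1.4976, fail to reject H₀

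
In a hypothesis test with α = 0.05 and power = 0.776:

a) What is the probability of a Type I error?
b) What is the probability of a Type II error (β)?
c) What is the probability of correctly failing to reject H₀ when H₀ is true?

a) Type I error probability = α = 0.05
b) Power = P(reject H₀ | H₁ true) = 1 - β = 0.776, so Type II error probability = β = 1 - Power = 0.224
c) P(fail to reject H₀ | H₀ true) = 1 - α = 0.95

Answer: a) 0.05, b) 0.224, c) 0.95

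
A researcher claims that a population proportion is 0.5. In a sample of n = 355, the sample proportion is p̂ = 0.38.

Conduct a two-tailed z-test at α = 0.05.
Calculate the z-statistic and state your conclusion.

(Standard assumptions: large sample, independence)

H₀: p = 0.5, H₁: p ≠ 0.5
Standard error: SE = √(p₀(1-p₀)/n) = √(0.5×0.5/355) = 0.026537
z-statistic: z = (p̂ - p₀)/SE = (0.38 - 0.5)/0.026537 = -4.5220
Critical value: z_0.025 = ±1.960
p-value < 0.0001
Decision: reject H₀ at α = 0.05

Answer: z = -4.5220, reject H₀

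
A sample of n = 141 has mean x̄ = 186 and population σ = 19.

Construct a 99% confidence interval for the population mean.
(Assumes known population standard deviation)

Answer: (181.8781, 190.1219)

Derivation:
Confidence level: 99%, α = 0.01
z_0.005 = 2.576
SE = σ/√n = 19/√141 = 1.6001
Margin of error = 2.576 × 1.6001 = 4.1219
CI: x̄ ± margin = 186 ± 4.1219
CI: (181.8781, 190.1219)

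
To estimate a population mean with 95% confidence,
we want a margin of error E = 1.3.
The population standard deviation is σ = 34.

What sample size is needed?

Answer: n = 2628

Derivation:
z_0.025 = 1.960
n = (z×σ/E)² = (1.960×34/1.3)²
n = 2627.7453
Round up: n = 2628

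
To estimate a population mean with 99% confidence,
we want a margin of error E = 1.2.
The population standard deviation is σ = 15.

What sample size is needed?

Answer: n = 1037

Derivation:
z_0.005 = 2.576
n = (z×σ/E)² = (2.576×15/1.2)²
n = 1036.8400
Round up: n = 1037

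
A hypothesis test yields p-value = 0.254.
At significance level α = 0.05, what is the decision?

Compare p-value to α:
0.254 ≥ 0.05
Decision: fail to reject H₀

Answer: fail to reject H₀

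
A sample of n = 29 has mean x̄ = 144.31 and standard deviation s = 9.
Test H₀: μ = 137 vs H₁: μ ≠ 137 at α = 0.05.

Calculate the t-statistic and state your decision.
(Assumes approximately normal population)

Answer: t = 4.3738, reject H₀

Derivation:
df = n - 1 = 28
SE = s/√n = 9/√29 = 1.6713
t = (x̄ - μ₀)/SE = (144.31 - 137)/1.6713 = 4.3738
Critical value: t_{0.025,28} = ±2.048
p-value ≈ 0.0002
Decision: reject H₀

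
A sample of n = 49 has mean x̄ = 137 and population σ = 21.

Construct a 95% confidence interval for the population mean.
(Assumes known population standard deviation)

Answer: (131.1200, 142.8800)

Derivation:
Confidence level: 95%, α = 0.05
z_0.025 = 1.960
SE = σ/√n = 21/√49 = 3.0000
Margin of error = 1.960 × 3.0000 = 5.8800
CI: x̄ ± margin = 137 ± 5.8800
CI: (131.1200, 142.8800)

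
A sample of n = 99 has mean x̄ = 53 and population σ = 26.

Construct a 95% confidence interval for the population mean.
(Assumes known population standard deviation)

Answer: (47.8783, 58.1217)

Derivation:
Confidence level: 95%, α = 0.05
z_0.025 = 1.960
SE = σ/√n = 26/√99 = 2.6131
Margin of error = 1.960 × 2.6131 = 5.1217
CI: x̄ ± margin = 53 ± 5.1217
CI: (47.8783, 58.1217)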